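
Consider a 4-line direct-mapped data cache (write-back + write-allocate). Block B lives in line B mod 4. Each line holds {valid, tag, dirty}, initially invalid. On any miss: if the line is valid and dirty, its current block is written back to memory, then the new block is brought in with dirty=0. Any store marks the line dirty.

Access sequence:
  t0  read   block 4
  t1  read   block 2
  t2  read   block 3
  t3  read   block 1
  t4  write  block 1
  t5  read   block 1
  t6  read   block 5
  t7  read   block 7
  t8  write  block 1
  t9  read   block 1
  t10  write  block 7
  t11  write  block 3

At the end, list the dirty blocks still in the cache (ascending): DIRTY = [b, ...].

DIRTY = [1, 3]

0: R B4 -> L0 miss  d=-]
1: R B2 -> L2 miss  d=-]
2: R B3 -> L3 miss  d=-]
3: R B1 -> L1 miss  d=-]
4: W B1 -> L1 hit  d=D]
5: R B1 -> L1 hit  d=D]
6: R B5 -> L1 miss wb->B1  d=-]
7: R B7 -> L3 miss  d=-]
8: W B1 -> L1 miss  d=D]
9: R B1 -> L1 hit  d=D]
10: W B7 -> L3 hit  d=D]
11: W B3 -> L3 miss wb->B7  d=D]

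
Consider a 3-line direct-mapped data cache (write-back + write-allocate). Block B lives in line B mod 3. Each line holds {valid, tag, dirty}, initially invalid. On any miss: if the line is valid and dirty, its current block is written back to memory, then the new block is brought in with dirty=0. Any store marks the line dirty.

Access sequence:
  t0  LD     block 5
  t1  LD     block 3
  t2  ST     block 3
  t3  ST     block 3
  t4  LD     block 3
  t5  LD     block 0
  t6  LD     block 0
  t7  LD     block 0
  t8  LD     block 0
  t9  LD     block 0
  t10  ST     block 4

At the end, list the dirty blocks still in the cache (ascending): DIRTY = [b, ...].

DIRTY = [4]

0: R B5 -> L2 miss  d=-]
1: R B3 -> L0 miss  d=-]
2: W B3 -> L0 hit  d=D]
3: W B3 -> L0 hit  d=D]
4: R B3 -> L0 hit  d=D]
5: R B0 -> L0 miss wb->B3  d=-]
6: R B0 -> L0 hit  d=-]
7: R B0 -> L0 hit  d=-]
8: R B0 -> L0 hit  d=-]
9: R B0 -> L0 hit  d=-]
10: W B4 -> L1 miss  d=D]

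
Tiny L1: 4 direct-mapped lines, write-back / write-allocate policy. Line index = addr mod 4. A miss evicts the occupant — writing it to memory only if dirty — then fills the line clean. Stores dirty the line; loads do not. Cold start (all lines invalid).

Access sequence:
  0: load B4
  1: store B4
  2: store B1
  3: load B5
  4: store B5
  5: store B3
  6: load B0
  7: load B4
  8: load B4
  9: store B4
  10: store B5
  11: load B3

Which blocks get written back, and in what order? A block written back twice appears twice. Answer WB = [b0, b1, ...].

0: R B4 -> L0 miss  d=-]
1: W B4 -> L0 hit  d=D]
2: W B1 -> L1 miss  d=D]
3: R B5 -> L1 miss wb->B1  d=-]
4: W B5 -> L1 hit  d=D]
5: W B3 -> L3 miss  d=D]
6: R B0 -> L0 miss wb->B4  d=-]
7: R B4 -> L0 miss  d=-]
8: R B4 -> L0 hit  d=-]
9: W B4 -> L0 hit  d=D]
10: W B5 -> L1 hit  d=D]
11: R B3 -> L3 hit  d=D]

WB = [1, 4]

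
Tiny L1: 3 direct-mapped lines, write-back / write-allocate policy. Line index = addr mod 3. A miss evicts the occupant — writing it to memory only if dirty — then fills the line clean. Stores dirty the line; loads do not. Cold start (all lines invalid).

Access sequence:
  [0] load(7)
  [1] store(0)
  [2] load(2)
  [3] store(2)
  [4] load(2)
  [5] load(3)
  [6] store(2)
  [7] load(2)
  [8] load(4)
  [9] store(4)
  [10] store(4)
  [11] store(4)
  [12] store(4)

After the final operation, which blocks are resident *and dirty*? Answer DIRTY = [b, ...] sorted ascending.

DIRTY = [2, 4]

0: R B7 → L1 miss [-]
1: W B0 → L0 miss [D]
2: R B2 → L2 miss [-]
3: W B2 → L2 hit [D]
4: R B2 → L2 hit [D]
5: R B3 → L0 miss wb→B0 [-]
6: W B2 → L2 hit [D]
7: R B2 → L2 hit [D]
8: R B4 → L1 miss [-]
9: W B4 → L1 hit [D]
10: W B4 → L1 hit [D]
11: W B4 → L1 hit [D]
12: W B4 → L1 hit [D]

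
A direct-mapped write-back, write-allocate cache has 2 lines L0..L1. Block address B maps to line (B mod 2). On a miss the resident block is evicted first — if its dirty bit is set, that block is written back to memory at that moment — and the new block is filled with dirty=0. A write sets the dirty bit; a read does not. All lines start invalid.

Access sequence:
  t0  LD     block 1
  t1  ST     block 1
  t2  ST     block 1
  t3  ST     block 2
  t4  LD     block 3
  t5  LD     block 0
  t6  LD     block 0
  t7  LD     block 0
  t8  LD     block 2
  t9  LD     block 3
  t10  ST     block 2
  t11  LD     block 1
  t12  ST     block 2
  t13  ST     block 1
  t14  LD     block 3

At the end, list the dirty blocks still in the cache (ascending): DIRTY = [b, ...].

DIRTY = [2]

0: R B1 → L1 miss [-]
1: W B1 → L1 hit [D]
2: W B1 → L1 hit [D]
3: W B2 → L0 miss [D]
4: R B3 → L1 miss wb→B1 [-]
5: R B0 → L0 miss wb→B2 [-]
6: R B0 → L0 hit [-]
7: R B0 → L0 hit [-]
8: R B2 → L0 miss [-]
9: R B3 → L1 hit [-]
10: W B2 → L0 hit [D]
11: R B1 → L1 miss [-]
12: W B2 → L0 hit [D]
13: W B1 → L1 hit [D]
14: R B3 → L1 miss wb→B1 [-]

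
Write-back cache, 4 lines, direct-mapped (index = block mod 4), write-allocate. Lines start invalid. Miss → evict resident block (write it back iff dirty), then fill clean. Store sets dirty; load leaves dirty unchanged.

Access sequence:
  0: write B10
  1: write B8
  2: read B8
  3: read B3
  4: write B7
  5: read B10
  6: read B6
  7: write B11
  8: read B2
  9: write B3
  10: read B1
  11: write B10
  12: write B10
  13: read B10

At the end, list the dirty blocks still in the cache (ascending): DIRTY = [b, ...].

0: W B10 -> L2 miss  d=D]
1: W B8 -> L0 miss  d=D]
2: R B8 -> L0 hit  d=D]
3: R B3 -> L3 miss  d=-]
4: W B7 -> L3 miss  d=D]
5: R B10 -> L2 hit  d=D]
6: R B6 -> L2 miss wb->B10  d=-]
7: W B11 -> L3 miss wb->B7  d=D]
8: R B2 -> L2 miss  d=-]
9: W B3 -> L3 miss wb->B11  d=D]
10: R B1 -> L1 miss  d=-]
11: W B10 -> L2 miss  d=D]
12: W B10 -> L2 hit  d=D]
13: R B10 -> L2 hit  d=D]

DIRTY = [3, 8, 10]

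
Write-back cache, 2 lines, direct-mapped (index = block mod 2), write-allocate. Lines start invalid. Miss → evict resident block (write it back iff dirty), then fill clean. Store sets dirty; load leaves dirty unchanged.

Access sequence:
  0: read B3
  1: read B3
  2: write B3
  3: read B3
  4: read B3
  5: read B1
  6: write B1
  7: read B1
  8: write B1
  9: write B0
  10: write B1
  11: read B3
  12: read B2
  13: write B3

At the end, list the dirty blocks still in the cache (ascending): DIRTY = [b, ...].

DIRTY = [3]

  0 | R B3 → L1 miss [-]
  1 | R B3 → L1 hit [-]
  2 | W B3 → L1 hit [D]
  3 | R B3 → L1 hit [D]
  4 | R B3 → L1 hit [D]
  5 | R B1 → L1 miss wb→B3 [-]
  6 | W B1 → L1 hit [D]
  7 | R B1 → L1 hit [D]
  8 | W B1 → L1 hit [D]
  9 | W B0 → L0 miss [D]
  10 | W B1 → L1 hit [D]
  11 | R B3 → L1 miss wb→B1 [-]
  12 | R B2 → L0 miss wb→B0 [-]
  13 | W B3 → L1 hit [D]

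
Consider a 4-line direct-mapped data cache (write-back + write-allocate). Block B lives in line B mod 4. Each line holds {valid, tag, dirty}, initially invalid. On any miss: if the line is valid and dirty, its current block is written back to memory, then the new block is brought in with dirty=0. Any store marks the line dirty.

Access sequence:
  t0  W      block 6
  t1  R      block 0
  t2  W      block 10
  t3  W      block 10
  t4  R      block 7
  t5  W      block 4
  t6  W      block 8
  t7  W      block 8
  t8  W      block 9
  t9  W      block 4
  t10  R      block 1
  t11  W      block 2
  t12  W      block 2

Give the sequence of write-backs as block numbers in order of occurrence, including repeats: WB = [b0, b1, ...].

  0 | W B6 → L2 miss [D]
  1 | R B0 → L0 miss [-]
  2 | W B10 → L2 miss wb→B6 [D]
  3 | W B10 → L2 hit [D]
  4 | R B7 → L3 miss [-]
  5 | W B4 → L0 miss [D]
  6 | W B8 → L0 miss wb→B4 [D]
  7 | W B8 → L0 hit [D]
  8 | W B9 → L1 miss [D]
  9 | W B4 → L0 miss wb→B8 [D]
  10 | R B1 → L1 miss wb→B9 [-]
  11 | W B2 → L2 miss wb→B10 [D]
  12 | W B2 → L2 hit [D]

WB = [6, 4, 8, 9, 10]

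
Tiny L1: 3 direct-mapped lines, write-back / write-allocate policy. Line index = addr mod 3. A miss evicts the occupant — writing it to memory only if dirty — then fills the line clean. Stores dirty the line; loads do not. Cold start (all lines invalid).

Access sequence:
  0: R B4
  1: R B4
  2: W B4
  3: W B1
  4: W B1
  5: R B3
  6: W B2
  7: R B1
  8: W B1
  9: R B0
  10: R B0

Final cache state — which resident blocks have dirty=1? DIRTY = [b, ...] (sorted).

DIRTY = [1, 2]

0: R B4 → L1 miss [-]
1: R B4 → L1 hit [-]
2: W B4 → L1 hit [D]
3: W B1 → L1 miss wb→B4 [D]
4: W B1 → L1 hit [D]
5: R B3 → L0 miss [-]
6: W B2 → L2 miss [D]
7: R B1 → L1 hit [D]
8: W B1 → L1 hit [D]
9: R B0 → L0 miss [-]
10: R B0 → L0 hit [-]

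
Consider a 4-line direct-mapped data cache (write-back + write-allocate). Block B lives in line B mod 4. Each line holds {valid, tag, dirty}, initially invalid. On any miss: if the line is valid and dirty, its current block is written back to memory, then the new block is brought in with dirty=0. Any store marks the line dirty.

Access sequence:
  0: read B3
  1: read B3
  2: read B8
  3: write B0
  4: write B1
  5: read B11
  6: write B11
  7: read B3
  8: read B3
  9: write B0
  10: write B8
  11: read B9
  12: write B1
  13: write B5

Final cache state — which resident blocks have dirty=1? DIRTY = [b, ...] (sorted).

0: R B3 → L3 miss [-]
1: R B3 → L3 hit [-]
2: R B8 → L0 miss [-]
3: W B0 → L0 miss [D]
4: W B1 → L1 miss [D]
5: R B11 → L3 miss [-]
6: W B11 → L3 hit [D]
7: R B3 → L3 miss wb→B11 [-]
8: R B3 → L3 hit [-]
9: W B0 → L0 hit [D]
10: W B8 → L0 miss wb→B0 [D]
11: R B9 → L1 miss wb→B1 [-]
12: W B1 → L1 miss [D]
13: W B5 → L1 miss wb→B1 [D]

DIRTY = [5, 8]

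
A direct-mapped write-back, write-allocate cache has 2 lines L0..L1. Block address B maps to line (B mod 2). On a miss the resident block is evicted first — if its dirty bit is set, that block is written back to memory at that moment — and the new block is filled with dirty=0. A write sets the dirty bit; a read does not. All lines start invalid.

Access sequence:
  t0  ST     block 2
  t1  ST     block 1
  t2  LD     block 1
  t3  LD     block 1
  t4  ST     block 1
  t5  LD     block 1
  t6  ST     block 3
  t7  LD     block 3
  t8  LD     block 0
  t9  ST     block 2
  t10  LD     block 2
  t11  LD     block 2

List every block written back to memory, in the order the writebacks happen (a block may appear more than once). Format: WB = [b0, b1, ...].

  0 | W B2 → L0 miss [D]
  1 | W B1 → L1 miss [D]
  2 | R B1 → L1 hit [D]
  3 | R B1 → L1 hit [D]
  4 | W B1 → L1 hit [D]
  5 | R B1 → L1 hit [D]
  6 | W B3 → L1 miss wb→B1 [D]
  7 | R B3 → L1 hit [D]
  8 | R B0 → L0 miss wb→B2 [-]
  9 | W B2 → L0 miss [D]
  10 | R B2 → L0 hit [D]
  11 | R B2 → L0 hit [D]

WB = [1, 2]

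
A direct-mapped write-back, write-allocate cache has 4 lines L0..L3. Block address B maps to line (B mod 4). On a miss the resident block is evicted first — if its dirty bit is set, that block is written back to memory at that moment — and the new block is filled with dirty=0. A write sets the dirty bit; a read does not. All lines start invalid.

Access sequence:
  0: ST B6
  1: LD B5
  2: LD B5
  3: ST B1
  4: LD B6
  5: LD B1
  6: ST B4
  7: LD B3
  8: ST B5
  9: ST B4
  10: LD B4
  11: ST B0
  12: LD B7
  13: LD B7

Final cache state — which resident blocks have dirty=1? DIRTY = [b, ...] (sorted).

DIRTY = [0, 5, 6]

0: W B6 -> L2 miss  d=D]
1: R B5 -> L1 miss  d=-]
2: R B5 -> L1 hit  d=-]
3: W B1 -> L1 miss  d=D]
4: R B6 -> L2 hit  d=D]
5: R B1 -> L1 hit  d=D]
6: W B4 -> L0 miss  d=D]
7: R B3 -> L3 miss  d=-]
8: W B5 -> L1 miss wb->B1  d=D]
9: W B4 -> L0 hit  d=D]
10: R B4 -> L0 hit  d=D]
11: W B0 -> L0 miss wb->B4  d=D]
12: R B7 -> L3 miss  d=-]
13: R B7 -> L3 hit  d=-]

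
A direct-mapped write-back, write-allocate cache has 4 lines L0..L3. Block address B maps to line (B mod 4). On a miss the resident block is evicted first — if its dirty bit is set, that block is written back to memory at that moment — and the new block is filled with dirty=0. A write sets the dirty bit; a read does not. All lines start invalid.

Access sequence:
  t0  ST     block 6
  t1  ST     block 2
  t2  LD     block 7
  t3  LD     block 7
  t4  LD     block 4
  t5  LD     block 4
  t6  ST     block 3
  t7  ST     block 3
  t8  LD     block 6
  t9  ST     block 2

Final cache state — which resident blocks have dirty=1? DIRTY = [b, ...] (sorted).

0: W B6 → L2 miss [D]
1: W B2 → L2 miss wb→B6 [D]
2: R B7 → L3 miss [-]
3: R B7 → L3 hit [-]
4: R B4 → L0 miss [-]
5: R B4 → L0 hit [-]
6: W B3 → L3 miss [D]
7: W B3 → L3 hit [D]
8: R B6 → L2 miss wb→B2 [-]
9: W B2 → L2 miss [D]

DIRTY = [2, 3]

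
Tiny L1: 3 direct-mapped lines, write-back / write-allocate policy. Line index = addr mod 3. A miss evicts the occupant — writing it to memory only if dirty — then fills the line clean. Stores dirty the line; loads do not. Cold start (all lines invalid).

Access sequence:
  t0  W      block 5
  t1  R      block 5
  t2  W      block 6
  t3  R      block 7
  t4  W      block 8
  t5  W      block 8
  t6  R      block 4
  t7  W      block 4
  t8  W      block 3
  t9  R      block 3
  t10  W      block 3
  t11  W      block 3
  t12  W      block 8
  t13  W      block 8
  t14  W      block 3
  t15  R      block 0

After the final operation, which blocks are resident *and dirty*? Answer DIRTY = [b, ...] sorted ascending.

0: W B5 -> L2 miss  d=D]
1: R B5 -> L2 hit  d=D]
2: W B6 -> L0 miss  d=D]
3: R B7 -> L1 miss  d=-]
4: W B8 -> L2 miss wb->B5  d=D]
5: W B8 -> L2 hit  d=D]
6: R B4 -> L1 miss  d=-]
7: W B4 -> L1 hit  d=D]
8: W B3 -> L0 miss wb->B6  d=D]
9: R B3 -> L0 hit  d=D]
10: W B3 -> L0 hit  d=D]
11: W B3 -> L0 hit  d=D]
12: W B8 -> L2 hit  d=D]
13: W B8 -> L2 hit  d=D]
14: W B3 -> L0 hit  d=D]
15: R B0 -> L0 miss wb->B3  d=-]

DIRTY = [4, 8]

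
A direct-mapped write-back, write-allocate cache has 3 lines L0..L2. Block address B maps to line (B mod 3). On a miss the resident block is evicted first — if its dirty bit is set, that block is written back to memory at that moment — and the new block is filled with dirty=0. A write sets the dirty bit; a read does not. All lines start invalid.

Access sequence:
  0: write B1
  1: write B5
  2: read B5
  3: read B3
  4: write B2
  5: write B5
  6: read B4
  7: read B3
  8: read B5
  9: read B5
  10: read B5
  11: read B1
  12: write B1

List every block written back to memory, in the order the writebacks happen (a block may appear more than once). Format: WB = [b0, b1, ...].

WB = [5, 2, 1]

0: W B1 → L1 miss [D]
1: W B5 → L2 miss [D]
2: R B5 → L2 hit [D]
3: R B3 → L0 miss [-]
4: W B2 → L2 miss wb→B5 [D]
5: W B5 → L2 miss wb→B2 [D]
6: R B4 → L1 miss wb→B1 [-]
7: R B3 → L0 hit [-]
8: R B5 → L2 hit [D]
9: R B5 → L2 hit [D]
10: R B5 → L2 hit [D]
11: R B1 → L1 miss [-]
12: W B1 → L1 hit [D]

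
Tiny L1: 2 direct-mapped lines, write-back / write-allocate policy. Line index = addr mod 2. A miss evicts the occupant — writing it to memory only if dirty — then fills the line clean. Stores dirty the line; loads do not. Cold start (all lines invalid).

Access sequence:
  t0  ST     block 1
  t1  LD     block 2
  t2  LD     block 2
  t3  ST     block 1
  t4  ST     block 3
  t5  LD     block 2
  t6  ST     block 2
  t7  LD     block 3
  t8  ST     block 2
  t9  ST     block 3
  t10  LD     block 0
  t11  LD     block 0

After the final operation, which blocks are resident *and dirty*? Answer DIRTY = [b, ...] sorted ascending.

DIRTY = [3]

0: W B1 -> L1 miss  d=D]
1: R B2 -> L0 miss  d=-]
2: R B2 -> L0 hit  d=-]
3: W B1 -> L1 hit  d=D]
4: W B3 -> L1 miss wb->B1  d=D]
5: R B2 -> L0 hit  d=-]
6: W B2 -> L0 hit  d=D]
7: R B3 -> L1 hit  d=D]
8: W B2 -> L0 hit  d=D]
9: W B3 -> L1 hit  d=D]
10: R B0 -> L0 miss wb->B2  d=-]
11: R B0 -> L0 hit  d=-]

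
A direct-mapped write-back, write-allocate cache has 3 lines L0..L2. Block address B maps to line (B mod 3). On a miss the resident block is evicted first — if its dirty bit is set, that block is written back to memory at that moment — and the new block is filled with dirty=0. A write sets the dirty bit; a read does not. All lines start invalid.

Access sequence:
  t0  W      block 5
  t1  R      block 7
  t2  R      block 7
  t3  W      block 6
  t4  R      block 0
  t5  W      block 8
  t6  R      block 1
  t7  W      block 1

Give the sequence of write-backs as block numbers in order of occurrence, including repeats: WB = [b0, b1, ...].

WB = [6, 5]

  0 | W B5 → L2 miss [D]
  1 | R B7 → L1 miss [-]
  2 | R B7 → L1 hit [-]
  3 | W B6 → L0 miss [D]
  4 | R B0 → L0 miss wb→B6 [-]
  5 | W B8 → L2 miss wb→B5 [D]
  6 | R B1 → L1 miss [-]
  7 | W B1 → L1 hit [D]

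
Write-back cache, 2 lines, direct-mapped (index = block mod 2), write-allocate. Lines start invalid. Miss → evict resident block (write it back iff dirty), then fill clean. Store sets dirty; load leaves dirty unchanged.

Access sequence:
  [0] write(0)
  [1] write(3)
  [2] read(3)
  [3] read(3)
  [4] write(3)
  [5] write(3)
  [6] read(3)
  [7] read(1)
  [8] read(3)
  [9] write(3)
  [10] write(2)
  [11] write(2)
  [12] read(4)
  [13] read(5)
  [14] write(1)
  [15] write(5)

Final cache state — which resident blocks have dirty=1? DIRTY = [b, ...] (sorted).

DIRTY = [5]

0: W B0 → L0 miss [D]
1: W B3 → L1 miss [D]
2: R B3 → L1 hit [D]
3: R B3 → L1 hit [D]
4: W B3 → L1 hit [D]
5: W B3 → L1 hit [D]
6: R B3 → L1 hit [D]
7: R B1 → L1 miss wb→B3 [-]
8: R B3 → L1 miss [-]
9: W B3 → L1 hit [D]
10: W B2 → L0 miss wb→B0 [D]
11: W B2 → L0 hit [D]
12: R B4 → L0 miss wb→B2 [-]
13: R B5 → L1 miss wb→B3 [-]
14: W B1 → L1 miss [D]
15: W B5 → L1 miss wb→B1 [D]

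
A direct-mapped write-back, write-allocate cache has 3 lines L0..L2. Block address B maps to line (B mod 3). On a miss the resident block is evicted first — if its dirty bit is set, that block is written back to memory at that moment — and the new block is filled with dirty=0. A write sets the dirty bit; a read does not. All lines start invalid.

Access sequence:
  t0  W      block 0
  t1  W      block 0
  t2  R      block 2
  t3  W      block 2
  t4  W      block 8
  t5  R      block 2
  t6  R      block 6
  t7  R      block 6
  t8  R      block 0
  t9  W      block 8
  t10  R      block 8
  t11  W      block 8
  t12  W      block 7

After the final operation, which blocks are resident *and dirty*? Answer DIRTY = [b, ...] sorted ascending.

DIRTY = [7, 8]

0: W B0 -> L0 miss  d=D]
1: W B0 -> L0 hit  d=D]
2: R B2 -> L2 miss  d=-]
3: W B2 -> L2 hit  d=D]
4: W B8 -> L2 miss wb->B2  d=D]
5: R B2 -> L2 miss wb->B8  d=-]
6: R B6 -> L0 miss wb->B0  d=-]
7: R B6 -> L0 hit  d=-]
8: R B0 -> L0 miss  d=-]
9: W B8 -> L2 miss  d=D]
10: R B8 -> L2 hit  d=D]
11: W B8 -> L2 hit  d=D]
12: W B7 -> L1 miss  d=D]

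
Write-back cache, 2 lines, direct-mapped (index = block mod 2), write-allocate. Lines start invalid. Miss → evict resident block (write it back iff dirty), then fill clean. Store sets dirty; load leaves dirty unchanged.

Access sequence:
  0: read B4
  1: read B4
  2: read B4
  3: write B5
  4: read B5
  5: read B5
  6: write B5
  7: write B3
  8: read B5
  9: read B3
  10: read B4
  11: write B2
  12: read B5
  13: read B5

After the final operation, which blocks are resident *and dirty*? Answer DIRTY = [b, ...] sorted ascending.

0: R B4 → L0 miss [-]
1: R B4 → L0 hit [-]
2: R B4 → L0 hit [-]
3: W B5 → L1 miss [D]
4: R B5 → L1 hit [D]
5: R B5 → L1 hit [D]
6: W B5 → L1 hit [D]
7: W B3 → L1 miss wb→B5 [D]
8: R B5 → L1 miss wb→B3 [-]
9: R B3 → L1 miss [-]
10: R B4 → L0 hit [-]
11: W B2 → L0 miss [D]
12: R B5 → L1 miss [-]
13: R B5 → L1 hit [-]

DIRTY = [2]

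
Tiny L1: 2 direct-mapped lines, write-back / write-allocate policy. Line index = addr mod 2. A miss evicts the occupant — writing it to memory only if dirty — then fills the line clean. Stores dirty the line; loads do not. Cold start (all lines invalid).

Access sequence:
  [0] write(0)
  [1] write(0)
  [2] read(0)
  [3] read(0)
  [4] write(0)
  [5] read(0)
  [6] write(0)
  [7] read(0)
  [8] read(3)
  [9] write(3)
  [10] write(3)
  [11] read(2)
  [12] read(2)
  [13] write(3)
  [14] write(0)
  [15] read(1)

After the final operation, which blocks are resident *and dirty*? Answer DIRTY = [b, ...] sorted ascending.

0: W B0 -> L0 miss  d=D]
1: W B0 -> L0 hit  d=D]
2: R B0 -> L0 hit  d=D]
3: R B0 -> L0 hit  d=D]
4: W B0 -> L0 hit  d=D]
5: R B0 -> L0 hit  d=D]
6: W B0 -> L0 hit  d=D]
7: R B0 -> L0 hit  d=D]
8: R B3 -> L1 miss  d=-]
9: W B3 -> L1 hit  d=D]
10: W B3 -> L1 hit  d=D]
11: R B2 -> L0 miss wb->B0  d=-]
12: R B2 -> L0 hit  d=-]
13: W B3 -> L1 hit  d=D]
14: W B0 -> L0 miss  d=D]
15: R B1 -> L1 miss wb->B3  d=-]

DIRTY = [0]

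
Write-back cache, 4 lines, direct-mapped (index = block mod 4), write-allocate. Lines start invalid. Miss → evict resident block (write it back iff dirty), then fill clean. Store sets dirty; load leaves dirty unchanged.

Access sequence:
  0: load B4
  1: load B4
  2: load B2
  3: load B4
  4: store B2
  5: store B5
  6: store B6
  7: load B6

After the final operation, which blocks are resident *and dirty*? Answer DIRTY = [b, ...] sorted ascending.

0: R B4 → L0 miss [-]
1: R B4 → L0 hit [-]
2: R B2 → L2 miss [-]
3: R B4 → L0 hit [-]
4: W B2 → L2 hit [D]
5: W B5 → L1 miss [D]
6: W B6 → L2 miss wb→B2 [D]
7: R B6 → L2 hit [D]

DIRTY = [5, 6]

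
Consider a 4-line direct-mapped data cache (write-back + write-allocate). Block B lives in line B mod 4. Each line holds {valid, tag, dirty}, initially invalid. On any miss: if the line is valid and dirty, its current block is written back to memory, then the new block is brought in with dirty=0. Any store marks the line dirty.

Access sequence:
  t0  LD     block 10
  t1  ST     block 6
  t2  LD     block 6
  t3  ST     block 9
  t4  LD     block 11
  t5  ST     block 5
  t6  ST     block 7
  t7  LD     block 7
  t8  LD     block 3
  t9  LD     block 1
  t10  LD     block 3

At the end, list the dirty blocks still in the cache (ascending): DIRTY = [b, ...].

DIRTY = [6]

0: R B10 -> L2 miss  d=-]
1: W B6 -> L2 miss  d=D]
2: R B6 -> L2 hit  d=D]
3: W B9 -> L1 miss  d=D]
4: R B11 -> L3 miss  d=-]
5: W B5 -> L1 miss wb->B9  d=D]
6: W B7 -> L3 miss  d=D]
7: R B7 -> L3 hit  d=D]
8: R B3 -> L3 miss wb->B7  d=-]
9: R B1 -> L1 miss wb->B5  d=-]
10: R B3 -> L3 hit  d=-]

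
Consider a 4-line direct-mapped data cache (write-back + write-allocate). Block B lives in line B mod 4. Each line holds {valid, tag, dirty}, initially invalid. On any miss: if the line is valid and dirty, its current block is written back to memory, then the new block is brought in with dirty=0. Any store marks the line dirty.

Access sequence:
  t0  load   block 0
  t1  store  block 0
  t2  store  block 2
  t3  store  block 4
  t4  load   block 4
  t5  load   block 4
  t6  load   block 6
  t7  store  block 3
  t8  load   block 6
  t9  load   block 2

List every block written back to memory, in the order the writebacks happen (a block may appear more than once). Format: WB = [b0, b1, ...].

0: R B0 -> L0 miss  d=-]
1: W B0 -> L0 hit  d=D]
2: W B2 -> L2 miss  d=D]
3: W B4 -> L0 miss wb->B0  d=D]
4: R B4 -> L0 hit  d=D]
5: R B4 -> L0 hit  d=D]
6: R B6 -> L2 miss wb->B2  d=-]
7: W B3 -> L3 miss  d=D]
8: R B6 -> L2 hit  d=-]
9: R B2 -> L2 miss  d=-]

WB = [0, 2]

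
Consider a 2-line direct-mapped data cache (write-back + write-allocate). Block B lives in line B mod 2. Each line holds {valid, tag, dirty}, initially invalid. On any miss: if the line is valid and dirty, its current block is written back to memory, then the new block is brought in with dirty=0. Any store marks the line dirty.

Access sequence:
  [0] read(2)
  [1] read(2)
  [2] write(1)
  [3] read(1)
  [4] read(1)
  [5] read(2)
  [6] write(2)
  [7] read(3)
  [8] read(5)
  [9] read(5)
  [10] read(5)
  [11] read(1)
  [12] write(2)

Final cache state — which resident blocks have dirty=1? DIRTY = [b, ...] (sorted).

0: R B2 → L0 miss [-]
1: R B2 → L0 hit [-]
2: W B1 → L1 miss [D]
3: R B1 → L1 hit [D]
4: R B1 → L1 hit [D]
5: R B2 → L0 hit [-]
6: W B2 → L0 hit [D]
7: R B3 → L1 miss wb→B1 [-]
8: R B5 → L1 miss [-]
9: R B5 → L1 hit [-]
10: R B5 → L1 hit [-]
11: R B1 → L1 miss [-]
12: W B2 → L0 hit [D]

DIRTY = [2]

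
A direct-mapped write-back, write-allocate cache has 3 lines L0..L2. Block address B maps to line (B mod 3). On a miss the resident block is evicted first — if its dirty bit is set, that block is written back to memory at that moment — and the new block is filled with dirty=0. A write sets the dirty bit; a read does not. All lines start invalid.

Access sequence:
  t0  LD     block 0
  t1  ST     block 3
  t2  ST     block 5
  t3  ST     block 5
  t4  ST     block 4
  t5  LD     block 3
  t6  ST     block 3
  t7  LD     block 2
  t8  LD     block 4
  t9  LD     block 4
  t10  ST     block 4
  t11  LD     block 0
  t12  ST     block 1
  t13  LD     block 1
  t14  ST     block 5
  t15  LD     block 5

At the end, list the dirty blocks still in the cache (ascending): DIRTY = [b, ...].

  0 | R B0 → L0 miss [-]
  1 | W B3 → L0 miss [D]
  2 | W B5 → L2 miss [D]
  3 | W B5 → L2 hit [D]
  4 | W B4 → L1 miss [D]
  5 | R B3 → L0 hit [D]
  6 | W B3 → L0 hit [D]
  7 | R B2 → L2 miss wb→B5 [-]
  8 | R B4 → L1 hit [D]
  9 | R B4 → L1 hit [D]
  10 | W B4 → L1 hit [D]
  11 | R B0 → L0 miss wb→B3 [-]
  12 | W B1 → L1 miss wb→B4 [D]
  13 | R B1 → L1 hit [D]
  14 | W B5 → L2 miss [D]
  15 | R B5 → L2 hit [D]

DIRTY = [1, 5]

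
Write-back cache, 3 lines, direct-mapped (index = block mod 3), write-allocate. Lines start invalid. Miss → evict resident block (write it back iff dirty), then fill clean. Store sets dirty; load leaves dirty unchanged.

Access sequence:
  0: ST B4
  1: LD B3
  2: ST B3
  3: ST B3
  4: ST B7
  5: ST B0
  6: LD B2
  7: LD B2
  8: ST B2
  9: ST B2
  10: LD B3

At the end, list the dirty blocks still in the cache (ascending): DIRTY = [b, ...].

DIRTY = [2, 7]

  0 | W B4 → L1 miss [D]
  1 | R B3 → L0 miss [-]
  2 | W B3 → L0 hit [D]
  3 | W B3 → L0 hit [D]
  4 | W B7 → L1 miss wb→B4 [D]
  5 | W B0 → L0 miss wb→B3 [D]
  6 | R B2 → L2 miss [-]
  7 | R B2 → L2 hit [-]
  8 | W B2 → L2 hit [D]
  9 | W B2 → L2 hit [D]
  10 | R B3 → L0 miss wb→B0 [-]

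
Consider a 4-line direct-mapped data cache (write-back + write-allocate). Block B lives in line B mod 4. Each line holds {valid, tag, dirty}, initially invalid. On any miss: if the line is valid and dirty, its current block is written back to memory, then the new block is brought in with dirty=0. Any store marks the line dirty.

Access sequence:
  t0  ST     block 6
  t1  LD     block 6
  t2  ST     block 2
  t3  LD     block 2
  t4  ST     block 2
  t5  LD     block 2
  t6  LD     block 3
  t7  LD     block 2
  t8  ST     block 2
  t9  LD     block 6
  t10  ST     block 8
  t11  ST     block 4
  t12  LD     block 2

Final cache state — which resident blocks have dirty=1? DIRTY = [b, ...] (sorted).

0: W B6 -> L2 miss  d=D]
1: R B6 -> L2 hit  d=D]
2: W B2 -> L2 miss wb->B6  d=D]
3: R B2 -> L2 hit  d=D]
4: W B2 -> L2 hit  d=D]
5: R B2 -> L2 hit  d=D]
6: R B3 -> L3 miss  d=-]
7: R B2 -> L2 hit  d=D]
8: W B2 -> L2 hit  d=D]
9: R B6 -> L2 miss wb->B2  d=-]
10: W B8 -> L0 miss  d=D]
11: W B4 -> L0 miss wb->B8  d=D]
12: R B2 -> L2 miss  d=-]

DIRTY = [4]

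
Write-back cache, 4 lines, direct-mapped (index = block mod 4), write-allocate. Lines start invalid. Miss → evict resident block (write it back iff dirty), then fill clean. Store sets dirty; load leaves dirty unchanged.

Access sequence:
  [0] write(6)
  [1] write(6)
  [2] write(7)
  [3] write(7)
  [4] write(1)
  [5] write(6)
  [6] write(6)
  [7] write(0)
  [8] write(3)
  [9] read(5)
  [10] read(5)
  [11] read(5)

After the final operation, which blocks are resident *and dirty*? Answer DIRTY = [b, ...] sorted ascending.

DIRTY = [0, 3, 6]

  0 | W B6 → L2 miss [D]
  1 | W B6 → L2 hit [D]
  2 | W B7 → L3 miss [D]
  3 | W B7 → L3 hit [D]
  4 | W B1 → L1 miss [D]
  5 | W B6 → L2 hit [D]
  6 | W B6 → L2 hit [D]
  7 | W B0 → L0 miss [D]
  8 | W B3 → L3 miss wb→B7 [D]
  9 | R B5 → L1 miss wb→B1 [-]
  10 | R B5 → L1 hit [-]
  11 | R B5 → L1 hit [-]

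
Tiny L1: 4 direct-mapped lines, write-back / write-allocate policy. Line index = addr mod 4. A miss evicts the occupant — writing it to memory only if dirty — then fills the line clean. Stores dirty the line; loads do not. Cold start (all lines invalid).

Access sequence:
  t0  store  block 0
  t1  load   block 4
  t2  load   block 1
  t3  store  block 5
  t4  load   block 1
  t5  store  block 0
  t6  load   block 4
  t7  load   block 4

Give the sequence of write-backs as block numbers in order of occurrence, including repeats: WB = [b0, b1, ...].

WB = [0, 5, 0]

0: W B0 → L0 miss [D]
1: R B4 → L0 miss wb→B0 [-]
2: R B1 → L1 miss [-]
3: W B5 → L1 miss [D]
4: R B1 → L1 miss wb→B5 [-]
5: W B0 → L0 miss [D]
6: R B4 → L0 miss wb→B0 [-]
7: R B4 → L0 hit [-]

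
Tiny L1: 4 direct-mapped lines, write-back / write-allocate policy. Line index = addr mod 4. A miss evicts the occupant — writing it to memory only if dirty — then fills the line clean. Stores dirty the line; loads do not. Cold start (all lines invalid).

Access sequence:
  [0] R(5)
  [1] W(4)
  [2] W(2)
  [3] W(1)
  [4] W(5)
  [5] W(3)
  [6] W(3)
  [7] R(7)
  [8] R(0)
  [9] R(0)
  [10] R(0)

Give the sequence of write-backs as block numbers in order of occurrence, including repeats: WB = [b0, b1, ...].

WB = [1, 3, 4]

0: R B5 -> L1 miss  d=-]
1: W B4 -> L0 miss  d=D]
2: W B2 -> L2 miss  d=D]
3: W B1 -> L1 miss  d=D]
4: W B5 -> L1 miss wb->B1  d=D]
5: W B3 -> L3 miss  d=D]
6: W B3 -> L3 hit  d=D]
7: R B7 -> L3 miss wb->B3  d=-]
8: R B0 -> L0 miss wb->B4  d=-]
9: R B0 -> L0 hit  d=-]
10: R B0 -> L0 hit  d=-]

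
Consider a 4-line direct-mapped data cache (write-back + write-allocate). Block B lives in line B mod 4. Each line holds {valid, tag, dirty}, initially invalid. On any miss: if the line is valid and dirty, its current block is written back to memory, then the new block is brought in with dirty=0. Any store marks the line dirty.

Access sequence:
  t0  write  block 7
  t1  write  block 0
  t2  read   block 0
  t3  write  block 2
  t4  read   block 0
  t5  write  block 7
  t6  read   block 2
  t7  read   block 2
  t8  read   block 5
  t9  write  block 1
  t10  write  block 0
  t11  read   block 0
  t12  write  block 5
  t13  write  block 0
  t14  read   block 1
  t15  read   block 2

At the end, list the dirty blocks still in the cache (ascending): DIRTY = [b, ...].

0: W B7 -> L3 miss  d=D]
1: W B0 -> L0 miss  d=D]
2: R B0 -> L0 hit  d=D]
3: W B2 -> L2 miss  d=D]
4: R B0 -> L0 hit  d=D]
5: W B7 -> L3 hit  d=D]
6: R B2 -> L2 hit  d=D]
7: R B2 -> L2 hit  d=D]
8: R B5 -> L1 miss  d=-]
9: W B1 -> L1 miss  d=D]
10: W B0 -> L0 hit  d=D]
11: R B0 -> L0 hit  d=D]
12: W B5 -> L1 miss wb->B1  d=D]
13: W B0 -> L0 hit  d=D]
14: R B1 -> L1 miss wb->B5  d=-]
15: R B2 -> L2 hit  d=D]

DIRTY = [0, 2, 7]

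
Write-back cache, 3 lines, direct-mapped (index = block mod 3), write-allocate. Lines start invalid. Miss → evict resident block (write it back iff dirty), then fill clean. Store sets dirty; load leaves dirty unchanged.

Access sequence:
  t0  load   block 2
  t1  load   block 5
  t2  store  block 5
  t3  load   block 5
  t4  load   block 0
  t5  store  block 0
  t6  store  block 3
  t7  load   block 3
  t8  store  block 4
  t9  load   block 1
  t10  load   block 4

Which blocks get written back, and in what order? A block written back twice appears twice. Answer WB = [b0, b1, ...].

WB = [0, 4]

0: R B2 -> L2 miss  d=-]
1: R B5 -> L2 miss  d=-]
2: W B5 -> L2 hit  d=D]
3: R B5 -> L2 hit  d=D]
4: R B0 -> L0 miss  d=-]
5: W B0 -> L0 hit  d=D]
6: W B3 -> L0 miss wb->B0  d=D]
7: R B3 -> L0 hit  d=D]
8: W B4 -> L1 miss  d=D]
9: R B1 -> L1 miss wb->B4  d=-]
10: R B4 -> L1 miss  d=-]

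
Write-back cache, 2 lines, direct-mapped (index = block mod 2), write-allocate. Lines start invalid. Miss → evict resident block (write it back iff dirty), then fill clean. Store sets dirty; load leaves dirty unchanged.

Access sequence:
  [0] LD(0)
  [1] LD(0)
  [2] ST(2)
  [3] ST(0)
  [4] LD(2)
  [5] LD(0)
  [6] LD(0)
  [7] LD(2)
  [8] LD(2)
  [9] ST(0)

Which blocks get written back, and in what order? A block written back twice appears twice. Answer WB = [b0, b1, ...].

  0 | R B0 → L0 miss [-]
  1 | R B0 → L0 hit [-]
  2 | W B2 → L0 miss [D]
  3 | W B0 → L0 miss wb→B2 [D]
  4 | R B2 → L0 miss wb→B0 [-]
  5 | R B0 → L0 miss [-]
  6 | R B0 → L0 hit [-]
  7 | R B2 → L0 miss [-]
  8 | R B2 → L0 hit [-]
  9 | W B0 → L0 miss [D]

WB = [2, 0]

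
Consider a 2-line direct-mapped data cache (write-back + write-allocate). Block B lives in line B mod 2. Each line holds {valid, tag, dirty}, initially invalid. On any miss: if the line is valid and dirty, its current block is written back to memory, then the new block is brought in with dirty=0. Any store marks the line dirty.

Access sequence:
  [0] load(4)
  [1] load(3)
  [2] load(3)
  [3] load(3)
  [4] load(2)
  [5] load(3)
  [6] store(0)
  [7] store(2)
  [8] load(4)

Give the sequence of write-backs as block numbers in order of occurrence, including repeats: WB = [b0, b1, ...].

WB = [0, 2]

  0 | R B4 → L0 miss [-]
  1 | R B3 → L1 miss [-]
  2 | R B3 → L1 hit [-]
  3 | R B3 → L1 hit [-]
  4 | R B2 → L0 miss [-]
  5 | R B3 → L1 hit [-]
  6 | W B0 → L0 miss [D]
  7 | W B2 → L0 miss wb→B0 [D]
  8 | R B4 → L0 miss wb→B2 [-]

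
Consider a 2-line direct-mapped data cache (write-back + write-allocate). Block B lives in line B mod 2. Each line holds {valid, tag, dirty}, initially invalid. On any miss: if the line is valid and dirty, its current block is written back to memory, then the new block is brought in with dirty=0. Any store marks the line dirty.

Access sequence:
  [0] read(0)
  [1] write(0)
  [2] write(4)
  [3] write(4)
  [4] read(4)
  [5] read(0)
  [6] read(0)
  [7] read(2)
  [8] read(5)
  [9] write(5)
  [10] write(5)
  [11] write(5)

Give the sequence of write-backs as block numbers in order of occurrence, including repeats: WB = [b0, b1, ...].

0: R B0 -> L0 miss  d=-]
1: W B0 -> L0 hit  d=D]
2: W B4 -> L0 miss wb->B0  d=D]
3: W B4 -> L0 hit  d=D]
4: R B4 -> L0 hit  d=D]
5: R B0 -> L0 miss wb->B4  d=-]
6: R B0 -> L0 hit  d=-]
7: R B2 -> L0 miss  d=-]
8: R B5 -> L1 miss  d=-]
9: W B5 -> L1 hit  d=D]
10: W B5 -> L1 hit  d=D]
11: W B5 -> L1 hit  d=D]

WB = [0, 4]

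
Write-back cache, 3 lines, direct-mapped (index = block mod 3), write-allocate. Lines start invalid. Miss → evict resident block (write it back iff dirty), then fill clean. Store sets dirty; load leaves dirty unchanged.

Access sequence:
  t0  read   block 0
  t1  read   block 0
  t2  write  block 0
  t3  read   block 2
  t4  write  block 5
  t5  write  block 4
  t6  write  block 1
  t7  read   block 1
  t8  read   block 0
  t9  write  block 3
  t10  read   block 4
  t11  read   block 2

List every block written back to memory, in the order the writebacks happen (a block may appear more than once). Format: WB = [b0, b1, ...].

0: R B0 -> L0 miss  d=-]
1: R B0 -> L0 hit  d=-]
2: W B0 -> L0 hit  d=D]
3: R B2 -> L2 miss  d=-]
4: W B5 -> L2 miss  d=D]
5: W B4 -> L1 miss  d=D]
6: W B1 -> L1 miss wb->B4  d=D]
7: R B1 -> L1 hit  d=D]
8: R B0 -> L0 hit  d=D]
9: W B3 -> L0 miss wb->B0  d=D]
10: R B4 -> L1 miss wb->B1  d=-]
11: R B2 -> L2 miss wb->B5  d=-]

WB = [4, 0, 1, 5]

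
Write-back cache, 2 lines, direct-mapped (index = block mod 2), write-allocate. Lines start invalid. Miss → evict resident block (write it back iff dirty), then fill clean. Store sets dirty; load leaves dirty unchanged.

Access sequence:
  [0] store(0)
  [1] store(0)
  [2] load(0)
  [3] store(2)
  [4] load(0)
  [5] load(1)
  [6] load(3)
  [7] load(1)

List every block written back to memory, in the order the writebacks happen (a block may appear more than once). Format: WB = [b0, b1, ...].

0: W B0 -> L0 miss  d=D]
1: W B0 -> L0 hit  d=D]
2: R B0 -> L0 hit  d=D]
3: W B2 -> L0 miss wb->B0  d=D]
4: R B0 -> L0 miss wb->B2  d=-]
5: R B1 -> L1 miss  d=-]
6: R B3 -> L1 miss  d=-]
7: R B1 -> L1 miss  d=-]

WB = [0, 2]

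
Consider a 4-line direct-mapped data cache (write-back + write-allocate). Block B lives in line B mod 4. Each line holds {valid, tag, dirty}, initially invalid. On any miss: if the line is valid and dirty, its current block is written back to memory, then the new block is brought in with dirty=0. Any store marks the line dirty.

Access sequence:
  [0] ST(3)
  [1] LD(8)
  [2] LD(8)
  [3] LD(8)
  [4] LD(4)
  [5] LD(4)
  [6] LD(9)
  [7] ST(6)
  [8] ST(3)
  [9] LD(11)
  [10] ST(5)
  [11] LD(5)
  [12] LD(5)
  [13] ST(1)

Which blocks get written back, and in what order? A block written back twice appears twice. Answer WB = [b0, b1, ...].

0: W B3 -> L3 miss  d=D]
1: R B8 -> L0 miss  d=-]
2: R B8 -> L0 hit  d=-]
3: R B8 -> L0 hit  d=-]
4: R B4 -> L0 miss  d=-]
5: R B4 -> L0 hit  d=-]
6: R B9 -> L1 miss  d=-]
7: W B6 -> L2 miss  d=D]
8: W B3 -> L3 hit  d=D]
9: R B11 -> L3 miss wb->B3  d=-]
10: W B5 -> L1 miss  d=D]
11: R B5 -> L1 hit  d=D]
12: R B5 -> L1 hit  d=D]
13: W B1 -> L1 miss wb->B5  d=D]

WB = [3, 5]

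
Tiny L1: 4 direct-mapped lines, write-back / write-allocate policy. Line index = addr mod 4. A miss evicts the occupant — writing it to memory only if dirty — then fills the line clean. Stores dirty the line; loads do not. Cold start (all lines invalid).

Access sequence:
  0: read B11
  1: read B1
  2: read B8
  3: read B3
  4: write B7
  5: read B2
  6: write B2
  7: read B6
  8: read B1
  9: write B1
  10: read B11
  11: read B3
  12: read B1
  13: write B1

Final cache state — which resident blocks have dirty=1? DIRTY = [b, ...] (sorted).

0: R B11 -> L3 miss  d=-]
1: R B1 -> L1 miss  d=-]
2: R B8 -> L0 miss  d=-]
3: R B3 -> L3 miss  d=-]
4: W B7 -> L3 miss  d=D]
5: R B2 -> L2 miss  d=-]
6: W B2 -> L2 hit  d=D]
7: R B6 -> L2 miss wb->B2  d=-]
8: R B1 -> L1 hit  d=-]
9: W B1 -> L1 hit  d=D]
10: R B11 -> L3 miss wb->B7  d=-]
11: R B3 -> L3 miss  d=-]
12: R B1 -> L1 hit  d=D]
13: W B1 -> L1 hit  d=D]

DIRTY = [1]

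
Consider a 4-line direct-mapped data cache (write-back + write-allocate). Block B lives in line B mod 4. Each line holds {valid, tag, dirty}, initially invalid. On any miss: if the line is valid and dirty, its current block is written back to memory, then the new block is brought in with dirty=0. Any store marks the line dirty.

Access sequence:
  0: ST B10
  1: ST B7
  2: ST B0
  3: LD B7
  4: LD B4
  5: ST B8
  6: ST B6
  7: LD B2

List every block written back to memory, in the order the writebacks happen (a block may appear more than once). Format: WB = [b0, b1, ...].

  0 | W B10 → L2 miss [D]
  1 | W B7 → L3 miss [D]
  2 | W B0 → L0 miss [D]
  3 | R B7 → L3 hit [D]
  4 | R B4 → L0 miss wb→B0 [-]
  5 | W B8 → L0 miss [D]
  6 | W B6 → L2 miss wb→B10 [D]
  7 | R B2 → L2 miss wb→B6 [-]

WB = [0, 10, 6]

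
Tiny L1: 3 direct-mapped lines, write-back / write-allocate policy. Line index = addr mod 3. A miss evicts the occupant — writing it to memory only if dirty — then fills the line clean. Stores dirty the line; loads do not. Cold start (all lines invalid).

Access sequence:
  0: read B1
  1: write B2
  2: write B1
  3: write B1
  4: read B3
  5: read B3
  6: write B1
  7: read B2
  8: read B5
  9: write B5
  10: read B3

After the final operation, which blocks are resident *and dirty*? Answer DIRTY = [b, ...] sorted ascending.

0: R B1 -> L1 miss  d=-]
1: W B2 -> L2 miss  d=D]
2: W B1 -> L1 hit  d=D]
3: W B1 -> L1 hit  d=D]
4: R B3 -> L0 miss  d=-]
5: R B3 -> L0 hit  d=-]
6: W B1 -> L1 hit  d=D]
7: R B2 -> L2 hit  d=D]
8: R B5 -> L2 miss wb->B2  d=-]
9: W B5 -> L2 hit  d=D]
10: R B3 -> L0 hit  d=-]

DIRTY = [1, 5]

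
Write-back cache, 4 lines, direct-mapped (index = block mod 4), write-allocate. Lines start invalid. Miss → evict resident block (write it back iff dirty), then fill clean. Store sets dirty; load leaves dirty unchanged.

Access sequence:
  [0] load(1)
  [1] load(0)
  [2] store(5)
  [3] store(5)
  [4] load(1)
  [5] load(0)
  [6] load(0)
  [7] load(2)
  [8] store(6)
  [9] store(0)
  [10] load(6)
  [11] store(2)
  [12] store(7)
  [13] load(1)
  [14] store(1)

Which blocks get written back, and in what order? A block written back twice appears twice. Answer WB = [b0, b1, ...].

WB = [5, 6]

0: R B1 → L1 miss [-]
1: R B0 → L0 miss [-]
2: W B5 → L1 miss [D]
3: W B5 → L1 hit [D]
4: R B1 → L1 miss wb→B5 [-]
5: R B0 → L0 hit [-]
6: R B0 → L0 hit [-]
7: R B2 → L2 miss [-]
8: W B6 → L2 miss [D]
9: W B0 → L0 hit [D]
10: R B6 → L2 hit [D]
11: W B2 → L2 miss wb→B6 [D]
12: W B7 → L3 miss [D]
13: R B1 → L1 hit [-]
14: W B1 → L1 hit [D]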